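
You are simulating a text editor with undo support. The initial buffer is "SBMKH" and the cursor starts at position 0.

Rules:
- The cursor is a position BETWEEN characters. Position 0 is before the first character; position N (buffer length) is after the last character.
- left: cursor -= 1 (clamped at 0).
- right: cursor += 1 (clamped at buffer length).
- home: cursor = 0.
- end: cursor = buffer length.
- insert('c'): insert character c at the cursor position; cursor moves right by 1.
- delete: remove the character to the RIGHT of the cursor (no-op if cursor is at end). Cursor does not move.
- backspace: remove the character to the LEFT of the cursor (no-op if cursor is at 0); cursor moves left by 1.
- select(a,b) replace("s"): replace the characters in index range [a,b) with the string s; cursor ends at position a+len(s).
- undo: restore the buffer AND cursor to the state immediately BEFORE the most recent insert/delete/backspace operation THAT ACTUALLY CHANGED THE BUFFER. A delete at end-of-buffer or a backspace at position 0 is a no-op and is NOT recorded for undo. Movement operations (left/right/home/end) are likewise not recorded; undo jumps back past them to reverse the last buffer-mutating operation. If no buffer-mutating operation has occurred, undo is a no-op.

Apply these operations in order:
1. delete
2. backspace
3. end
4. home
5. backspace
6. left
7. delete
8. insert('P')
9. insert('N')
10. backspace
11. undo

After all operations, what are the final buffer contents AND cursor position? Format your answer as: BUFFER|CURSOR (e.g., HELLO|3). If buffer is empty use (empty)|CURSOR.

Answer: PNMKH|2

Derivation:
After op 1 (delete): buf='BMKH' cursor=0
After op 2 (backspace): buf='BMKH' cursor=0
After op 3 (end): buf='BMKH' cursor=4
After op 4 (home): buf='BMKH' cursor=0
After op 5 (backspace): buf='BMKH' cursor=0
After op 6 (left): buf='BMKH' cursor=0
After op 7 (delete): buf='MKH' cursor=0
After op 8 (insert('P')): buf='PMKH' cursor=1
After op 9 (insert('N')): buf='PNMKH' cursor=2
After op 10 (backspace): buf='PMKH' cursor=1
After op 11 (undo): buf='PNMKH' cursor=2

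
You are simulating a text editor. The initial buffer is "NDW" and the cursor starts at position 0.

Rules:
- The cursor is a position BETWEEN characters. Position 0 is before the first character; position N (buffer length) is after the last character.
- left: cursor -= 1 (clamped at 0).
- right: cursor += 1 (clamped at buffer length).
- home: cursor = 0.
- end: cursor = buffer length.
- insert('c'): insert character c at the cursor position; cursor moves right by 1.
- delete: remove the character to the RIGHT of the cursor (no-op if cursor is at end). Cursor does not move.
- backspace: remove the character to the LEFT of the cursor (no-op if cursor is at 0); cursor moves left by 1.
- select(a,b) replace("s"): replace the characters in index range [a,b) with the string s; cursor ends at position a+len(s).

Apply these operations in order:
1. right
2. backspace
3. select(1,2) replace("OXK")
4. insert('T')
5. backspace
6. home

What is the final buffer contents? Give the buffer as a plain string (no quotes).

After op 1 (right): buf='NDW' cursor=1
After op 2 (backspace): buf='DW' cursor=0
After op 3 (select(1,2) replace("OXK")): buf='DOXK' cursor=4
After op 4 (insert('T')): buf='DOXKT' cursor=5
After op 5 (backspace): buf='DOXK' cursor=4
After op 6 (home): buf='DOXK' cursor=0

Answer: DOXK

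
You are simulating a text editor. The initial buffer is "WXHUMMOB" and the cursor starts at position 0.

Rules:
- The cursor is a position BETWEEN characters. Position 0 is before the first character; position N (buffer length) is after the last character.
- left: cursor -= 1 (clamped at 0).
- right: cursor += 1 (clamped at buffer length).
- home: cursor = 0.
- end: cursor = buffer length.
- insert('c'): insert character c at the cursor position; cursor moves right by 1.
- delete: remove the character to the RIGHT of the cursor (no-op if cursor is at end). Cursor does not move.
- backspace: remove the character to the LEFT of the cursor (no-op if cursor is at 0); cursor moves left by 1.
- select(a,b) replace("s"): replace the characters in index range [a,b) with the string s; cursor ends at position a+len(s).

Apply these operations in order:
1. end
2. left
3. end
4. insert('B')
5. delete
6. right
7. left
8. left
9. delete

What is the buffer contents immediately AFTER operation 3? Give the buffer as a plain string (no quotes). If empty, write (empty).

Answer: WXHUMMOB

Derivation:
After op 1 (end): buf='WXHUMMOB' cursor=8
After op 2 (left): buf='WXHUMMOB' cursor=7
After op 3 (end): buf='WXHUMMOB' cursor=8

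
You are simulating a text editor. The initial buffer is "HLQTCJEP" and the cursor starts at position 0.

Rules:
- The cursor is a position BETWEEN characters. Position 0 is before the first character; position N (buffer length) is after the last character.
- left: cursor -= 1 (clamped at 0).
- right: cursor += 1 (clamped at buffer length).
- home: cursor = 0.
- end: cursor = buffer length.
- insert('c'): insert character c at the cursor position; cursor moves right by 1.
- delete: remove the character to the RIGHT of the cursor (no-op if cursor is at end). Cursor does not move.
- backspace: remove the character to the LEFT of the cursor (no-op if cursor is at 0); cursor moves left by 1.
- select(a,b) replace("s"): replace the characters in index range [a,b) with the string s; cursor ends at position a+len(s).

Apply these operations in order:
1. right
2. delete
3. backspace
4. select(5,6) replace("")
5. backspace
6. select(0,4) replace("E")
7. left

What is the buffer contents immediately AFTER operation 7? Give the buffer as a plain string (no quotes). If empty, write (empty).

Answer: E

Derivation:
After op 1 (right): buf='HLQTCJEP' cursor=1
After op 2 (delete): buf='HQTCJEP' cursor=1
After op 3 (backspace): buf='QTCJEP' cursor=0
After op 4 (select(5,6) replace("")): buf='QTCJE' cursor=5
After op 5 (backspace): buf='QTCJ' cursor=4
After op 6 (select(0,4) replace("E")): buf='E' cursor=1
After op 7 (left): buf='E' cursor=0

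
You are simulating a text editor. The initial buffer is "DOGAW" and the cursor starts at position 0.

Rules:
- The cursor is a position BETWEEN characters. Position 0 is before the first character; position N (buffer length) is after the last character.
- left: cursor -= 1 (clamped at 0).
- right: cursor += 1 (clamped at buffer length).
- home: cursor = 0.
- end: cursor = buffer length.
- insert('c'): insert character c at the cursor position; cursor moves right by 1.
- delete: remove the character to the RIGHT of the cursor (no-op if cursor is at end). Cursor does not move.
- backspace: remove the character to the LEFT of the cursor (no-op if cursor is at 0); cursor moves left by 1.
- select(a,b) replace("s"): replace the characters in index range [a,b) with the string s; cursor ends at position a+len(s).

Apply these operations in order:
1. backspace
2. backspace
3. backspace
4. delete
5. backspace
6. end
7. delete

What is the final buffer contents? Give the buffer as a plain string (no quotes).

After op 1 (backspace): buf='DOGAW' cursor=0
After op 2 (backspace): buf='DOGAW' cursor=0
After op 3 (backspace): buf='DOGAW' cursor=0
After op 4 (delete): buf='OGAW' cursor=0
After op 5 (backspace): buf='OGAW' cursor=0
After op 6 (end): buf='OGAW' cursor=4
After op 7 (delete): buf='OGAW' cursor=4

Answer: OGAW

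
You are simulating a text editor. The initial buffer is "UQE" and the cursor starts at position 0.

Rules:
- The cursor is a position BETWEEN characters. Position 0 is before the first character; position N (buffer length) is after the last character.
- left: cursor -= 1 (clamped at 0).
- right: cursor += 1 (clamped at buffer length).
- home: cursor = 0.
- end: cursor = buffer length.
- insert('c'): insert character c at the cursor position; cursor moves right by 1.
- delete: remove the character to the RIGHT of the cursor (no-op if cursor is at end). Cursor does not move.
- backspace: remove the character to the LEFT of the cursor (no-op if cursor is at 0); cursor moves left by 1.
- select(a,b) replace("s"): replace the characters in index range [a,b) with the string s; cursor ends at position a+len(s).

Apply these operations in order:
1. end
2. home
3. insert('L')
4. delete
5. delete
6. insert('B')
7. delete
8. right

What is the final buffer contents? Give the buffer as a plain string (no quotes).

Answer: LB

Derivation:
After op 1 (end): buf='UQE' cursor=3
After op 2 (home): buf='UQE' cursor=0
After op 3 (insert('L')): buf='LUQE' cursor=1
After op 4 (delete): buf='LQE' cursor=1
After op 5 (delete): buf='LE' cursor=1
After op 6 (insert('B')): buf='LBE' cursor=2
After op 7 (delete): buf='LB' cursor=2
After op 8 (right): buf='LB' cursor=2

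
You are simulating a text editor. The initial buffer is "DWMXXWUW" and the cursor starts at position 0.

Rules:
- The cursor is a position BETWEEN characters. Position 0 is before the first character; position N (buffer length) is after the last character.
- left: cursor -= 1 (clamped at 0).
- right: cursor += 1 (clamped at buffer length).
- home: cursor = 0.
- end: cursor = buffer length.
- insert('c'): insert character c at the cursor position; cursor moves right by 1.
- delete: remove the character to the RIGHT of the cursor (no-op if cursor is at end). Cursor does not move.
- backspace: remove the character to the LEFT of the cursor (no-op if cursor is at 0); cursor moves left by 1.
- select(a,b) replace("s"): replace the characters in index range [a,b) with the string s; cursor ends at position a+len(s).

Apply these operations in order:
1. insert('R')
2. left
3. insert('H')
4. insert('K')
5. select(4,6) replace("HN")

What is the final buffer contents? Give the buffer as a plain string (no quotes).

Answer: HKRDHNXXWUW

Derivation:
After op 1 (insert('R')): buf='RDWMXXWUW' cursor=1
After op 2 (left): buf='RDWMXXWUW' cursor=0
After op 3 (insert('H')): buf='HRDWMXXWUW' cursor=1
After op 4 (insert('K')): buf='HKRDWMXXWUW' cursor=2
After op 5 (select(4,6) replace("HN")): buf='HKRDHNXXWUW' cursor=6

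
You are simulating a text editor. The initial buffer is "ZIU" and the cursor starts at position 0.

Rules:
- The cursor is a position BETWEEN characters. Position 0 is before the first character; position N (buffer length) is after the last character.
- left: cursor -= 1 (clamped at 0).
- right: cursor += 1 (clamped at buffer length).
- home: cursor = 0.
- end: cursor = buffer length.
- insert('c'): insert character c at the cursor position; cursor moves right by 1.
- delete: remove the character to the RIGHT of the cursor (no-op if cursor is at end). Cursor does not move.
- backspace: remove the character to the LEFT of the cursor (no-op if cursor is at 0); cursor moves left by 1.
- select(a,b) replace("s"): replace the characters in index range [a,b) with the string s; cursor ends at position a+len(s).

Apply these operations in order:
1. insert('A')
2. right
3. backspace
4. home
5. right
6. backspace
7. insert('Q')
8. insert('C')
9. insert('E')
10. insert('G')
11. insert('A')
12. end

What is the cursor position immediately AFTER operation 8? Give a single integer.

After op 1 (insert('A')): buf='AZIU' cursor=1
After op 2 (right): buf='AZIU' cursor=2
After op 3 (backspace): buf='AIU' cursor=1
After op 4 (home): buf='AIU' cursor=0
After op 5 (right): buf='AIU' cursor=1
After op 6 (backspace): buf='IU' cursor=0
After op 7 (insert('Q')): buf='QIU' cursor=1
After op 8 (insert('C')): buf='QCIU' cursor=2

Answer: 2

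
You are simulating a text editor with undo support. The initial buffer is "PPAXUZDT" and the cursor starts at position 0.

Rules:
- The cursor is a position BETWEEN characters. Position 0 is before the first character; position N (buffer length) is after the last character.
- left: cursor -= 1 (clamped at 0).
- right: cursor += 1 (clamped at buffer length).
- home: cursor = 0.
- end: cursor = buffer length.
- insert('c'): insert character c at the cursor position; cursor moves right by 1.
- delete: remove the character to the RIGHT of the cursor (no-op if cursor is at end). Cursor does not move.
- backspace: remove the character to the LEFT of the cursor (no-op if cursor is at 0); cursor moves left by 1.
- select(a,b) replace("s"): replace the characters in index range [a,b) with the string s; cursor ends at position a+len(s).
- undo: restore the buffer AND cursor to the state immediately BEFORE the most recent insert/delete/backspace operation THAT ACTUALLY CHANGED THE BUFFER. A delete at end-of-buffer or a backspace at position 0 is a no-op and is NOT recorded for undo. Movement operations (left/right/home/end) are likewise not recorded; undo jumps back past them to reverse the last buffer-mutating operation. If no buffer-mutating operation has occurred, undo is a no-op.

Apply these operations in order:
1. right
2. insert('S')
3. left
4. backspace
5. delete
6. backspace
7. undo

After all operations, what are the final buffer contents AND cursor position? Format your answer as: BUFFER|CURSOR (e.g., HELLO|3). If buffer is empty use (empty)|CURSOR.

After op 1 (right): buf='PPAXUZDT' cursor=1
After op 2 (insert('S')): buf='PSPAXUZDT' cursor=2
After op 3 (left): buf='PSPAXUZDT' cursor=1
After op 4 (backspace): buf='SPAXUZDT' cursor=0
After op 5 (delete): buf='PAXUZDT' cursor=0
After op 6 (backspace): buf='PAXUZDT' cursor=0
After op 7 (undo): buf='SPAXUZDT' cursor=0

Answer: SPAXUZDT|0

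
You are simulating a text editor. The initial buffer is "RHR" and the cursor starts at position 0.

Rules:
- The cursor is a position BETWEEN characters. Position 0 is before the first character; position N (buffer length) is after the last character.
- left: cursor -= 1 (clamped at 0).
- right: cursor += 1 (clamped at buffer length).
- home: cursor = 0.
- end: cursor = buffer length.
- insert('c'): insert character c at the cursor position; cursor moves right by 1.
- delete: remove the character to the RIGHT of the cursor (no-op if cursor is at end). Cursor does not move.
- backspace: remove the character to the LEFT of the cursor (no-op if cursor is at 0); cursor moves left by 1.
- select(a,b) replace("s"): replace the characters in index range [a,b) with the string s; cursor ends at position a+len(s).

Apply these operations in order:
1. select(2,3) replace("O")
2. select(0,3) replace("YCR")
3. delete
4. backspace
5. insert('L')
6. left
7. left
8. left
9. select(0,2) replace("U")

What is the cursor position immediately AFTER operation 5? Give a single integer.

Answer: 3

Derivation:
After op 1 (select(2,3) replace("O")): buf='RHO' cursor=3
After op 2 (select(0,3) replace("YCR")): buf='YCR' cursor=3
After op 3 (delete): buf='YCR' cursor=3
After op 4 (backspace): buf='YC' cursor=2
After op 5 (insert('L')): buf='YCL' cursor=3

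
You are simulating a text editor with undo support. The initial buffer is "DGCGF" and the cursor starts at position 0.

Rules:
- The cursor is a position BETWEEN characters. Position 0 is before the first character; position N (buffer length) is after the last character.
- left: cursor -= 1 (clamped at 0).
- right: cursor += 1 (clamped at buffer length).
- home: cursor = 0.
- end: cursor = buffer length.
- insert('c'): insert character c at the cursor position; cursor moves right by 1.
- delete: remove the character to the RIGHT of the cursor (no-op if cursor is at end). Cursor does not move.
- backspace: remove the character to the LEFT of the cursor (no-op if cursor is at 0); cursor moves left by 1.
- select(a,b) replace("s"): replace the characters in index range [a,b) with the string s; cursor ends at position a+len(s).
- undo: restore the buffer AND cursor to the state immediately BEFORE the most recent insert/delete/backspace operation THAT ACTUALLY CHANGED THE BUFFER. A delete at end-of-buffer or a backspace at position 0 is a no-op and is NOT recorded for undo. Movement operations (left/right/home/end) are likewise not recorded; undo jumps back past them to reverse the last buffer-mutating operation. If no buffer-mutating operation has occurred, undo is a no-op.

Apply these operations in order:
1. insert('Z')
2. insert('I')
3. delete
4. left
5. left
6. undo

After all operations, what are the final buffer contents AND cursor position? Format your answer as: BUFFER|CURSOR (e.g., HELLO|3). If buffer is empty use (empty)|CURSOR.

Answer: ZIDGCGF|2

Derivation:
After op 1 (insert('Z')): buf='ZDGCGF' cursor=1
After op 2 (insert('I')): buf='ZIDGCGF' cursor=2
After op 3 (delete): buf='ZIGCGF' cursor=2
After op 4 (left): buf='ZIGCGF' cursor=1
After op 5 (left): buf='ZIGCGF' cursor=0
After op 6 (undo): buf='ZIDGCGF' cursor=2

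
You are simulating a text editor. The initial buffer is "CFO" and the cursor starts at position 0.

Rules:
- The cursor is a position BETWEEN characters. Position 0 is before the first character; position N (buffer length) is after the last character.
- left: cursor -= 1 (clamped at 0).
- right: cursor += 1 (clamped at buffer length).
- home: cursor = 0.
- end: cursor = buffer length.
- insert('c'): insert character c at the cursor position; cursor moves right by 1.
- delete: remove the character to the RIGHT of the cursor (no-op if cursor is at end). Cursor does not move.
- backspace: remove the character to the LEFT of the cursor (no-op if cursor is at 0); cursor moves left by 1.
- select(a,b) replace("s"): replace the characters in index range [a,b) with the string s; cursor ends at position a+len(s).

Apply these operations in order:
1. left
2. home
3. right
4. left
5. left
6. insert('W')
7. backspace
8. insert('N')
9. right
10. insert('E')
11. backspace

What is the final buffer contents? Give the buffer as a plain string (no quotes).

After op 1 (left): buf='CFO' cursor=0
After op 2 (home): buf='CFO' cursor=0
After op 3 (right): buf='CFO' cursor=1
After op 4 (left): buf='CFO' cursor=0
After op 5 (left): buf='CFO' cursor=0
After op 6 (insert('W')): buf='WCFO' cursor=1
After op 7 (backspace): buf='CFO' cursor=0
After op 8 (insert('N')): buf='NCFO' cursor=1
After op 9 (right): buf='NCFO' cursor=2
After op 10 (insert('E')): buf='NCEFO' cursor=3
After op 11 (backspace): buf='NCFO' cursor=2

Answer: NCFO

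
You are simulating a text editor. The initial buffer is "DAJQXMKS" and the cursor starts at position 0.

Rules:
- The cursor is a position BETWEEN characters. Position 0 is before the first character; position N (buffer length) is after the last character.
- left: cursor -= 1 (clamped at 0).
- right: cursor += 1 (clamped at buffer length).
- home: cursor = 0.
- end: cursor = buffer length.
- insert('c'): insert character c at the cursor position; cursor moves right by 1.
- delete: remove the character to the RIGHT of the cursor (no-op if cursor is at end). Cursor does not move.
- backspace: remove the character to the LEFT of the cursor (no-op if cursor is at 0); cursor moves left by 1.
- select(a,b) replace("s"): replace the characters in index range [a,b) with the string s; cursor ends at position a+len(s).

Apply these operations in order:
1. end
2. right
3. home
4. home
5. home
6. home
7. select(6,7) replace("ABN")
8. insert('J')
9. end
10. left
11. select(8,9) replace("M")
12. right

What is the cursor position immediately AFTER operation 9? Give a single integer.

After op 1 (end): buf='DAJQXMKS' cursor=8
After op 2 (right): buf='DAJQXMKS' cursor=8
After op 3 (home): buf='DAJQXMKS' cursor=0
After op 4 (home): buf='DAJQXMKS' cursor=0
After op 5 (home): buf='DAJQXMKS' cursor=0
After op 6 (home): buf='DAJQXMKS' cursor=0
After op 7 (select(6,7) replace("ABN")): buf='DAJQXMABNS' cursor=9
After op 8 (insert('J')): buf='DAJQXMABNJS' cursor=10
After op 9 (end): buf='DAJQXMABNJS' cursor=11

Answer: 11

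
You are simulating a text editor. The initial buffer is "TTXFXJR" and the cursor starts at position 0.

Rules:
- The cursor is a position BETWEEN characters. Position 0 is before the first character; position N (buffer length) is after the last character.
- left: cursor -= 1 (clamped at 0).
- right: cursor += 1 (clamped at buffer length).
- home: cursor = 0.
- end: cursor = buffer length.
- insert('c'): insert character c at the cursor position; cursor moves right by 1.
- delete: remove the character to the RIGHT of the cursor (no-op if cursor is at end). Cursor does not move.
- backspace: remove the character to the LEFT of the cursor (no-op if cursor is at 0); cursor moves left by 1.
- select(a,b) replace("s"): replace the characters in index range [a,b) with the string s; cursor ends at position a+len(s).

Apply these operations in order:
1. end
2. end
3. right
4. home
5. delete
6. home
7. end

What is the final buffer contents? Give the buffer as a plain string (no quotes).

After op 1 (end): buf='TTXFXJR' cursor=7
After op 2 (end): buf='TTXFXJR' cursor=7
After op 3 (right): buf='TTXFXJR' cursor=7
After op 4 (home): buf='TTXFXJR' cursor=0
After op 5 (delete): buf='TXFXJR' cursor=0
After op 6 (home): buf='TXFXJR' cursor=0
After op 7 (end): buf='TXFXJR' cursor=6

Answer: TXFXJR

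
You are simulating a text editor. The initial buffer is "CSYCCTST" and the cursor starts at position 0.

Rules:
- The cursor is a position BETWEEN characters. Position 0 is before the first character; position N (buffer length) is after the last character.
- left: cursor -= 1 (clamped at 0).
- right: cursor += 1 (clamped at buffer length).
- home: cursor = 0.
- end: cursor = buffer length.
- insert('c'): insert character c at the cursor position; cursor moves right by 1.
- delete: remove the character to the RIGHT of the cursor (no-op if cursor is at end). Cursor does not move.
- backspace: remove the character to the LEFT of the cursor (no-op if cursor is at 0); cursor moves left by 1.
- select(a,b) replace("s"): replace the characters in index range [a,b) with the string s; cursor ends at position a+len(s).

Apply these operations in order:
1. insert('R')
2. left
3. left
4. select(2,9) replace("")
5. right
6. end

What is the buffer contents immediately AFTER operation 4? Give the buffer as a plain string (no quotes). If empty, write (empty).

After op 1 (insert('R')): buf='RCSYCCTST' cursor=1
After op 2 (left): buf='RCSYCCTST' cursor=0
After op 3 (left): buf='RCSYCCTST' cursor=0
After op 4 (select(2,9) replace("")): buf='RC' cursor=2

Answer: RC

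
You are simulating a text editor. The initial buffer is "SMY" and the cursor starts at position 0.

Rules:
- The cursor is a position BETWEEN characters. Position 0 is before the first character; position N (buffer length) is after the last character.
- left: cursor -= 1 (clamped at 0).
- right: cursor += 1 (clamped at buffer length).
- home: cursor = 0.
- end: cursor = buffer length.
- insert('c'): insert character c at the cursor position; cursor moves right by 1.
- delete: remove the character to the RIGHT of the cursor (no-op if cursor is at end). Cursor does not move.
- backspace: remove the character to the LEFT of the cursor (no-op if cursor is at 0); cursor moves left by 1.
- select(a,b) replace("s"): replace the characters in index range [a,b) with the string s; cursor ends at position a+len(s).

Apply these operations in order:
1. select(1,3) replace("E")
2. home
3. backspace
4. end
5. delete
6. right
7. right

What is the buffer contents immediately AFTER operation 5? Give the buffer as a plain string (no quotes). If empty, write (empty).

Answer: SE

Derivation:
After op 1 (select(1,3) replace("E")): buf='SE' cursor=2
After op 2 (home): buf='SE' cursor=0
After op 3 (backspace): buf='SE' cursor=0
After op 4 (end): buf='SE' cursor=2
After op 5 (delete): buf='SE' cursor=2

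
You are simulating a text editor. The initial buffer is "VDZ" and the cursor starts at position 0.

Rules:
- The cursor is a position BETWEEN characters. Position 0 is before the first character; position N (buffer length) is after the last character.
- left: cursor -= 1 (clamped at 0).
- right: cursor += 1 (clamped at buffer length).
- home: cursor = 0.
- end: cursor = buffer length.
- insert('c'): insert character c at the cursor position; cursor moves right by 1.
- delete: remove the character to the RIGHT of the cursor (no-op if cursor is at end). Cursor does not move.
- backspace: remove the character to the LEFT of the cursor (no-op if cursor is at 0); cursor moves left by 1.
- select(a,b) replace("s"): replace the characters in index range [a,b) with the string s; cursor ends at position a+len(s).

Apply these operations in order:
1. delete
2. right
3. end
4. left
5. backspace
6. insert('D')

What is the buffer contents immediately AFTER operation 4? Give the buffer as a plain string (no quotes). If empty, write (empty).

After op 1 (delete): buf='DZ' cursor=0
After op 2 (right): buf='DZ' cursor=1
After op 3 (end): buf='DZ' cursor=2
After op 4 (left): buf='DZ' cursor=1

Answer: DZ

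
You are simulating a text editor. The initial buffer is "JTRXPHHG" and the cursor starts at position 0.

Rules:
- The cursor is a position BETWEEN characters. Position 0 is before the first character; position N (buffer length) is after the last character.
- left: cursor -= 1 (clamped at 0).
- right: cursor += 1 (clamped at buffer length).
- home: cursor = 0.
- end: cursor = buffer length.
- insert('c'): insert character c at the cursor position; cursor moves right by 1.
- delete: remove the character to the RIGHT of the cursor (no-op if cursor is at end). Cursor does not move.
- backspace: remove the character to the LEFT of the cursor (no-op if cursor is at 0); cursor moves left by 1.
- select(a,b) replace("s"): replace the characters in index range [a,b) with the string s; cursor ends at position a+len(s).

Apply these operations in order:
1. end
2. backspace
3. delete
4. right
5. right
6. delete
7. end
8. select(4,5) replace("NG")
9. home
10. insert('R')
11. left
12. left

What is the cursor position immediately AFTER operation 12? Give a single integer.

After op 1 (end): buf='JTRXPHHG' cursor=8
After op 2 (backspace): buf='JTRXPHH' cursor=7
After op 3 (delete): buf='JTRXPHH' cursor=7
After op 4 (right): buf='JTRXPHH' cursor=7
After op 5 (right): buf='JTRXPHH' cursor=7
After op 6 (delete): buf='JTRXPHH' cursor=7
After op 7 (end): buf='JTRXPHH' cursor=7
After op 8 (select(4,5) replace("NG")): buf='JTRXNGHH' cursor=6
After op 9 (home): buf='JTRXNGHH' cursor=0
After op 10 (insert('R')): buf='RJTRXNGHH' cursor=1
After op 11 (left): buf='RJTRXNGHH' cursor=0
After op 12 (left): buf='RJTRXNGHH' cursor=0

Answer: 0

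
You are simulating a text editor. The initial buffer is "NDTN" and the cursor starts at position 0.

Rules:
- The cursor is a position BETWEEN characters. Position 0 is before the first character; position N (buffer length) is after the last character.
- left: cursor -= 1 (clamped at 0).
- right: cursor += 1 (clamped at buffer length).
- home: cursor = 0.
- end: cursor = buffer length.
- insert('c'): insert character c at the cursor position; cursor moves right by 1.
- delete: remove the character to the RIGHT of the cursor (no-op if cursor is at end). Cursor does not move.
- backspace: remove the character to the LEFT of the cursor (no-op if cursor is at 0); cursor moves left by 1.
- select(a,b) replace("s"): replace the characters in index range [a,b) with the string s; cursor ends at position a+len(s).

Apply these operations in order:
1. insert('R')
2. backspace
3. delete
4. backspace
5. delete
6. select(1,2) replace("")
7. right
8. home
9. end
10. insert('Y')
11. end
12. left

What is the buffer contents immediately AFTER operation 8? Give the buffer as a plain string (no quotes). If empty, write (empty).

Answer: T

Derivation:
After op 1 (insert('R')): buf='RNDTN' cursor=1
After op 2 (backspace): buf='NDTN' cursor=0
After op 3 (delete): buf='DTN' cursor=0
After op 4 (backspace): buf='DTN' cursor=0
After op 5 (delete): buf='TN' cursor=0
After op 6 (select(1,2) replace("")): buf='T' cursor=1
After op 7 (right): buf='T' cursor=1
After op 8 (home): buf='T' cursor=0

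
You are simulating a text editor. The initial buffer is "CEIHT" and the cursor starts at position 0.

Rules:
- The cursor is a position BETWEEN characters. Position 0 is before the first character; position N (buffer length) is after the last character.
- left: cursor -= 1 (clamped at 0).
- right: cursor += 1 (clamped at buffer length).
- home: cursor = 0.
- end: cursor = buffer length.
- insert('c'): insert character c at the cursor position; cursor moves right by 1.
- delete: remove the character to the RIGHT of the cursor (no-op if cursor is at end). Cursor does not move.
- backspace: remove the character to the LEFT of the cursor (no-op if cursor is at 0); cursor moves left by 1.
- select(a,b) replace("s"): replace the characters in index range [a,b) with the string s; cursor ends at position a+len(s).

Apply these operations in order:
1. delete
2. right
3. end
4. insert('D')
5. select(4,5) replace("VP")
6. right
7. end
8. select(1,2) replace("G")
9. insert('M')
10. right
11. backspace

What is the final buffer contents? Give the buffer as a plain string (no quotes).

After op 1 (delete): buf='EIHT' cursor=0
After op 2 (right): buf='EIHT' cursor=1
After op 3 (end): buf='EIHT' cursor=4
After op 4 (insert('D')): buf='EIHTD' cursor=5
After op 5 (select(4,5) replace("VP")): buf='EIHTVP' cursor=6
After op 6 (right): buf='EIHTVP' cursor=6
After op 7 (end): buf='EIHTVP' cursor=6
After op 8 (select(1,2) replace("G")): buf='EGHTVP' cursor=2
After op 9 (insert('M')): buf='EGMHTVP' cursor=3
After op 10 (right): buf='EGMHTVP' cursor=4
After op 11 (backspace): buf='EGMTVP' cursor=3

Answer: EGMTVP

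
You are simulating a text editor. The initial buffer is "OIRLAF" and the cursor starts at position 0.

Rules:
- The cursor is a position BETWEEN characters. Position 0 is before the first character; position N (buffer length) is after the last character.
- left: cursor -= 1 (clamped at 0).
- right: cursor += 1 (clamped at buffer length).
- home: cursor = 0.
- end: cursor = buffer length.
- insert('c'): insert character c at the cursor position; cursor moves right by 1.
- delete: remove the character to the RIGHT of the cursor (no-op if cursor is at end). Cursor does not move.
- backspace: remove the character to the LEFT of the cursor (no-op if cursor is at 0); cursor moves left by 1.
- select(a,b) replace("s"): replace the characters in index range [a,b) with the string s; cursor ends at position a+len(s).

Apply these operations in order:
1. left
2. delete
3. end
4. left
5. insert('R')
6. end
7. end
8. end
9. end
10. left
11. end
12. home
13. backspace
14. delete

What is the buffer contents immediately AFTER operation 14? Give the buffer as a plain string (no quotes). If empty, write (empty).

After op 1 (left): buf='OIRLAF' cursor=0
After op 2 (delete): buf='IRLAF' cursor=0
After op 3 (end): buf='IRLAF' cursor=5
After op 4 (left): buf='IRLAF' cursor=4
After op 5 (insert('R')): buf='IRLARF' cursor=5
After op 6 (end): buf='IRLARF' cursor=6
After op 7 (end): buf='IRLARF' cursor=6
After op 8 (end): buf='IRLARF' cursor=6
After op 9 (end): buf='IRLARF' cursor=6
After op 10 (left): buf='IRLARF' cursor=5
After op 11 (end): buf='IRLARF' cursor=6
After op 12 (home): buf='IRLARF' cursor=0
After op 13 (backspace): buf='IRLARF' cursor=0
After op 14 (delete): buf='RLARF' cursor=0

Answer: RLARF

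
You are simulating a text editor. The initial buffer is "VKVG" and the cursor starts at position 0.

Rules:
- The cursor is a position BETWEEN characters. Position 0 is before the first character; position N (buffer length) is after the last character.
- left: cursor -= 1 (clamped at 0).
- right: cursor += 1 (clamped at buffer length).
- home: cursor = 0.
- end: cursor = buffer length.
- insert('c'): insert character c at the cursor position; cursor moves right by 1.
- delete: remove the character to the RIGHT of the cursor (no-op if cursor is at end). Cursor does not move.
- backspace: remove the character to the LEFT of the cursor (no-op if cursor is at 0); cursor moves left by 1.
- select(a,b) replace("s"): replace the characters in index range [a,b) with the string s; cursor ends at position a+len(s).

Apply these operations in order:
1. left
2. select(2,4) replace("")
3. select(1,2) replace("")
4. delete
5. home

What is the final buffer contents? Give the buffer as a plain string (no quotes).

Answer: V

Derivation:
After op 1 (left): buf='VKVG' cursor=0
After op 2 (select(2,4) replace("")): buf='VK' cursor=2
After op 3 (select(1,2) replace("")): buf='V' cursor=1
After op 4 (delete): buf='V' cursor=1
After op 5 (home): buf='V' cursor=0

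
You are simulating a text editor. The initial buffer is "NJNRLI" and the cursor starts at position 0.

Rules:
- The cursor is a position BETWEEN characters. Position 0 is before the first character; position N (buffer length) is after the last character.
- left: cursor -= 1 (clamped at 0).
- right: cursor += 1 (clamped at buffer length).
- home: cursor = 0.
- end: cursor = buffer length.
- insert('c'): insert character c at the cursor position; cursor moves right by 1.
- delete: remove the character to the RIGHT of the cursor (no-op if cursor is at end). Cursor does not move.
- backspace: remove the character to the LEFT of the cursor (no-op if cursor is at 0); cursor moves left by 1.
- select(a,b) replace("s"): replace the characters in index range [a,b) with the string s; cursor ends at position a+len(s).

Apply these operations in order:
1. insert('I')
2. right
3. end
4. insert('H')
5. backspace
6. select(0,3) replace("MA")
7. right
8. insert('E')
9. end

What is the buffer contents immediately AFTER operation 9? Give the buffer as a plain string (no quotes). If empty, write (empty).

After op 1 (insert('I')): buf='INJNRLI' cursor=1
After op 2 (right): buf='INJNRLI' cursor=2
After op 3 (end): buf='INJNRLI' cursor=7
After op 4 (insert('H')): buf='INJNRLIH' cursor=8
After op 5 (backspace): buf='INJNRLI' cursor=7
After op 6 (select(0,3) replace("MA")): buf='MANRLI' cursor=2
After op 7 (right): buf='MANRLI' cursor=3
After op 8 (insert('E')): buf='MANERLI' cursor=4
After op 9 (end): buf='MANERLI' cursor=7

Answer: MANERLI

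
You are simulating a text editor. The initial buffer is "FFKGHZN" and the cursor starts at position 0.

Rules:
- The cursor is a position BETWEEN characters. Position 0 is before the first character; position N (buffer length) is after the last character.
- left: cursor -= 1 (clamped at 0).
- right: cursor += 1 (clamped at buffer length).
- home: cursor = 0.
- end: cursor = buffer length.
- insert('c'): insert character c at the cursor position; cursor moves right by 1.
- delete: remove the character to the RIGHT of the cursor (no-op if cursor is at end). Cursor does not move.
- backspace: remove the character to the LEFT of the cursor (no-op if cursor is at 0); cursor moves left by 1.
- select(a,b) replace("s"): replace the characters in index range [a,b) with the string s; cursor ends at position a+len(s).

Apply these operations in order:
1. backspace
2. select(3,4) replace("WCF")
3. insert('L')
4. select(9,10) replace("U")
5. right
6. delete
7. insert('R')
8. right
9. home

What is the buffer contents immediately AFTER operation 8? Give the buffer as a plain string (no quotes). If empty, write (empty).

After op 1 (backspace): buf='FFKGHZN' cursor=0
After op 2 (select(3,4) replace("WCF")): buf='FFKWCFHZN' cursor=6
After op 3 (insert('L')): buf='FFKWCFLHZN' cursor=7
After op 4 (select(9,10) replace("U")): buf='FFKWCFLHZU' cursor=10
After op 5 (right): buf='FFKWCFLHZU' cursor=10
After op 6 (delete): buf='FFKWCFLHZU' cursor=10
After op 7 (insert('R')): buf='FFKWCFLHZUR' cursor=11
After op 8 (right): buf='FFKWCFLHZUR' cursor=11

Answer: FFKWCFLHZUR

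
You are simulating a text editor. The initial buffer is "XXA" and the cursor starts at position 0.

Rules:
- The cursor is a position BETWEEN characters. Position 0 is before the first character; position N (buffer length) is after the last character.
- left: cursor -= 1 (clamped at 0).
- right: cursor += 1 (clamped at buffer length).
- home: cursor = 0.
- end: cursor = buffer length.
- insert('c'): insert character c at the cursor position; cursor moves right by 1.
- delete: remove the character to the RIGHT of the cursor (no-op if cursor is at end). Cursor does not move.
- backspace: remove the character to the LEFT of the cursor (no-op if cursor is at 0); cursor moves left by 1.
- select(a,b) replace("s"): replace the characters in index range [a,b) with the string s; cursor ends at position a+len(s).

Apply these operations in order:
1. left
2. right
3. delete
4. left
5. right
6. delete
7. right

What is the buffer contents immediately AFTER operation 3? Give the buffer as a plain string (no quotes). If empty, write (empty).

After op 1 (left): buf='XXA' cursor=0
After op 2 (right): buf='XXA' cursor=1
After op 3 (delete): buf='XA' cursor=1

Answer: XA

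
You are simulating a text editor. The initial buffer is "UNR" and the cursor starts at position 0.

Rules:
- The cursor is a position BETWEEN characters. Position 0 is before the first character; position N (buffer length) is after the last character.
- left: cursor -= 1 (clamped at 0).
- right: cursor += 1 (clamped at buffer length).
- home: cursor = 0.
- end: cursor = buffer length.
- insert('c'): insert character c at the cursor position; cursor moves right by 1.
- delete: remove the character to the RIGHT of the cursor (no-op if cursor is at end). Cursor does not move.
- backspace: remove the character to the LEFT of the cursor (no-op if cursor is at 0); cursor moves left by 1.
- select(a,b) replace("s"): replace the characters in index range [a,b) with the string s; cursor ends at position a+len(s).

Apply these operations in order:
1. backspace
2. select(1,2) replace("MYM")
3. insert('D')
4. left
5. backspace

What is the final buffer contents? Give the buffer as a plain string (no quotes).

Answer: UMYDR

Derivation:
After op 1 (backspace): buf='UNR' cursor=0
After op 2 (select(1,2) replace("MYM")): buf='UMYMR' cursor=4
After op 3 (insert('D')): buf='UMYMDR' cursor=5
After op 4 (left): buf='UMYMDR' cursor=4
After op 5 (backspace): buf='UMYDR' cursor=3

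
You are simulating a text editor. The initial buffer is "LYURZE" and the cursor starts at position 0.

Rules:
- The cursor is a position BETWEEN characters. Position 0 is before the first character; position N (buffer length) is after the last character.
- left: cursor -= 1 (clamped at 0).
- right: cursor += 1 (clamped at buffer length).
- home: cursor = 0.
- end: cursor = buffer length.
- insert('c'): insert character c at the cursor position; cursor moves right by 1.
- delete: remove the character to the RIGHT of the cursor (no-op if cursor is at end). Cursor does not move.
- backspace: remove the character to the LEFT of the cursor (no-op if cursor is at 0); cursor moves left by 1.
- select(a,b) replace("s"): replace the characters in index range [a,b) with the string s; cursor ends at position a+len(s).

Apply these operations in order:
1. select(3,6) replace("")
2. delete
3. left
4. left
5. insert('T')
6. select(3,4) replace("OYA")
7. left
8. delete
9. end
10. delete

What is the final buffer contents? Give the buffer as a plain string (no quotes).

Answer: LTYOY

Derivation:
After op 1 (select(3,6) replace("")): buf='LYU' cursor=3
After op 2 (delete): buf='LYU' cursor=3
After op 3 (left): buf='LYU' cursor=2
After op 4 (left): buf='LYU' cursor=1
After op 5 (insert('T')): buf='LTYU' cursor=2
After op 6 (select(3,4) replace("OYA")): buf='LTYOYA' cursor=6
After op 7 (left): buf='LTYOYA' cursor=5
After op 8 (delete): buf='LTYOY' cursor=5
After op 9 (end): buf='LTYOY' cursor=5
After op 10 (delete): buf='LTYOY' cursor=5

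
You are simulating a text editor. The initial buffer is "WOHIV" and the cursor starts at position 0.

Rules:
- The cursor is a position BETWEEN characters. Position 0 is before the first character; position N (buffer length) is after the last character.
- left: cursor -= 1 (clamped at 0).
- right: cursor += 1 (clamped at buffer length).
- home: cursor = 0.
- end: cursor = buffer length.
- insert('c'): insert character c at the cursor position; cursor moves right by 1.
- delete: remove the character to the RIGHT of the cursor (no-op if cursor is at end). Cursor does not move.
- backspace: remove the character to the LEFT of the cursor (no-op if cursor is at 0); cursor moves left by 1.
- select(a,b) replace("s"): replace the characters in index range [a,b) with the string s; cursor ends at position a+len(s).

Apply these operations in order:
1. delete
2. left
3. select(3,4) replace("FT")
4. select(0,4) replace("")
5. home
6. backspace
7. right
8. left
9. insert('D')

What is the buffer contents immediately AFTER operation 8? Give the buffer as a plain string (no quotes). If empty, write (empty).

Answer: T

Derivation:
After op 1 (delete): buf='OHIV' cursor=0
After op 2 (left): buf='OHIV' cursor=0
After op 3 (select(3,4) replace("FT")): buf='OHIFT' cursor=5
After op 4 (select(0,4) replace("")): buf='T' cursor=0
After op 5 (home): buf='T' cursor=0
After op 6 (backspace): buf='T' cursor=0
After op 7 (right): buf='T' cursor=1
After op 8 (left): buf='T' cursor=0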